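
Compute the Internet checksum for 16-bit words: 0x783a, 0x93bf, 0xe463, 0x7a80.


Sum all words (with carry folding):
+ 0x783a = 0x783a
+ 0x93bf = 0x0bfa
+ 0xe463 = 0xf05d
+ 0x7a80 = 0x6ade
One's complement: ~0x6ade
Checksum = 0x9521


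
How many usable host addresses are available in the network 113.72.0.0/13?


Host bits = 32 - 13 = 19
Total addresses = 2^19 = 524288
Usable = total - 2 (network and broadcast)
Usable hosts: 524286


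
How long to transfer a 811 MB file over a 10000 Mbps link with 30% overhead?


Effective throughput = 10000 * (1 - 30/100) = 7000 Mbps
File size in Mb = 811 * 8 = 6488 Mb
Time = 6488 / 7000
Time = 0.9269 seconds


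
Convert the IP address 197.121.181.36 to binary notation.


197 = 11000101
121 = 01111001
181 = 10110101
36 = 00100100
Binary: 11000101.01111001.10110101.00100100


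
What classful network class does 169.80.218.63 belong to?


First octet: 169
Binary: 10101001
10xxxxxx -> Class B (128-191)
Class B, default mask 255.255.0.0 (/16)


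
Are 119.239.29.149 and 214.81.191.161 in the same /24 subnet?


Mask: 255.255.255.0
119.239.29.149 AND mask = 119.239.29.0
214.81.191.161 AND mask = 214.81.191.0
No, different subnets (119.239.29.0 vs 214.81.191.0)


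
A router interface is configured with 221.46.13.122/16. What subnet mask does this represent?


/16 means 16 network bits, 16 host bits
Binary: 11111111111111110000000000000000
Mask: 255.255.0.0


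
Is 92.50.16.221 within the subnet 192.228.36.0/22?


Subnet network: 192.228.36.0
Test IP AND mask: 92.50.16.0
No, 92.50.16.221 is not in 192.228.36.0/22


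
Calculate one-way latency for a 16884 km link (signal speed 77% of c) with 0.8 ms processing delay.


Speed = 0.77 * 3e5 km/s = 231000 km/s
Propagation delay = 16884 / 231000 = 0.0731 s = 73.0909 ms
Processing delay = 0.8 ms
Total one-way latency = 73.8909 ms


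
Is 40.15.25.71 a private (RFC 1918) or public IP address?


RFC 1918 private ranges:
  10.0.0.0/8 (10.0.0.0 - 10.255.255.255)
  172.16.0.0/12 (172.16.0.0 - 172.31.255.255)
  192.168.0.0/16 (192.168.0.0 - 192.168.255.255)
Public (not in any RFC 1918 range)


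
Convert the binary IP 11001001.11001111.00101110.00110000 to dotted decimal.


11001001 = 201
11001111 = 207
00101110 = 46
00110000 = 48
IP: 201.207.46.48


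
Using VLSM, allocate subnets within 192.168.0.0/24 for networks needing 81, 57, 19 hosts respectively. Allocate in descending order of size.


81 hosts -> /25 (126 usable): 192.168.0.0/25
57 hosts -> /26 (62 usable): 192.168.0.128/26
19 hosts -> /27 (30 usable): 192.168.0.192/27
Allocation: 192.168.0.0/25 (81 hosts, 126 usable); 192.168.0.128/26 (57 hosts, 62 usable); 192.168.0.192/27 (19 hosts, 30 usable)


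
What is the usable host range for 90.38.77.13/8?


Network: 90.0.0.0
Broadcast: 90.255.255.255
First usable = network + 1
Last usable = broadcast - 1
Range: 90.0.0.1 to 90.255.255.254


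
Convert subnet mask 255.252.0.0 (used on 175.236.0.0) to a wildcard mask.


Subnet mask: 255.252.0.0
Wildcard = 255.255.255.255 - subnet mask
255 - 255 = 0
255 - 252 = 3
255 - 0 = 255
255 - 0 = 255
Wildcard: 0.3.255.255


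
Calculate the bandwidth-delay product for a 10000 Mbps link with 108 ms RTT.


BDP = bandwidth * RTT
= 10000 Mbps * 108 ms
= 10000 * 1e6 * 108 / 1000 bits
= 1080000000 bits
= 135000000 bytes
= 131835.9375 KB
BDP = 1080000000 bits (135000000 bytes)


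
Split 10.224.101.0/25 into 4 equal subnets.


New prefix = 25 + 2 = 27
Each subnet has 32 addresses
  10.224.101.0/27
  10.224.101.32/27
  10.224.101.64/27
  10.224.101.96/27
Subnets: 10.224.101.0/27, 10.224.101.32/27, 10.224.101.64/27, 10.224.101.96/27


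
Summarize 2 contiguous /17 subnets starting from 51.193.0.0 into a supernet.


Original prefix: /17
Number of subnets: 2 = 2^1
New prefix = 17 - 1 = 16
Supernet: 51.193.0.0/16


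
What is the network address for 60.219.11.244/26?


IP:   00111100.11011011.00001011.11110100
Mask: 11111111.11111111.11111111.11000000
AND operation:
Net:  00111100.11011011.00001011.11000000
Network: 60.219.11.192/26


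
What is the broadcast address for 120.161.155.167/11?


Network: 120.160.0.0/11
Host bits = 21
Set all host bits to 1:
Broadcast: 120.191.255.255


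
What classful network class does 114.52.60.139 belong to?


First octet: 114
Binary: 01110010
0xxxxxxx -> Class A (1-126)
Class A, default mask 255.0.0.0 (/8)


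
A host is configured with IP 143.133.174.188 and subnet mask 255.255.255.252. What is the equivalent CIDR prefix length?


Binary: 11111111.11111111.11111111.11111100
Count leading 1s
Prefix: /30


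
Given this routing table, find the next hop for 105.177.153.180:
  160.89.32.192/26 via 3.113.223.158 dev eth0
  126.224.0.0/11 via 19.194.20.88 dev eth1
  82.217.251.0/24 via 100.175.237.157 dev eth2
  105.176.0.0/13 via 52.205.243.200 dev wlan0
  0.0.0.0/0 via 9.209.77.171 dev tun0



Longest prefix match for 105.177.153.180:
  /26 160.89.32.192: no
  /11 126.224.0.0: no
  /24 82.217.251.0: no
  /13 105.176.0.0: MATCH
  /0 0.0.0.0: MATCH
Selected: next-hop 52.205.243.200 via wlan0 (matched /13)


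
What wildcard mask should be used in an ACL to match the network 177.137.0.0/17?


Subnet mask: 255.255.128.0
Wildcard = 255.255.255.255 - subnet mask
255 - 255 = 0
255 - 255 = 0
255 - 128 = 127
255 - 0 = 255
Wildcard: 0.0.127.255


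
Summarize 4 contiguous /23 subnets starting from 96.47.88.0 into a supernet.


Original prefix: /23
Number of subnets: 4 = 2^2
New prefix = 23 - 2 = 21
Supernet: 96.47.88.0/21


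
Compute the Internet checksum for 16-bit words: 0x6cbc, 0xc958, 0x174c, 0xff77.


Sum all words (with carry folding):
+ 0x6cbc = 0x6cbc
+ 0xc958 = 0x3615
+ 0x174c = 0x4d61
+ 0xff77 = 0x4cd9
One's complement: ~0x4cd9
Checksum = 0xb326


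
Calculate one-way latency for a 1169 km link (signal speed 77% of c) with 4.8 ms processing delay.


Speed = 0.77 * 3e5 km/s = 231000 km/s
Propagation delay = 1169 / 231000 = 0.0051 s = 5.0606 ms
Processing delay = 4.8 ms
Total one-way latency = 9.8606 ms


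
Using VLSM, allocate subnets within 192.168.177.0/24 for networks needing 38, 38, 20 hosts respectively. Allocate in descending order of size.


38 hosts -> /26 (62 usable): 192.168.177.0/26
38 hosts -> /26 (62 usable): 192.168.177.64/26
20 hosts -> /27 (30 usable): 192.168.177.128/27
Allocation: 192.168.177.0/26 (38 hosts, 62 usable); 192.168.177.64/26 (38 hosts, 62 usable); 192.168.177.128/27 (20 hosts, 30 usable)


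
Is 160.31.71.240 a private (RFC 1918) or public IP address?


RFC 1918 private ranges:
  10.0.0.0/8 (10.0.0.0 - 10.255.255.255)
  172.16.0.0/12 (172.16.0.0 - 172.31.255.255)
  192.168.0.0/16 (192.168.0.0 - 192.168.255.255)
Public (not in any RFC 1918 range)


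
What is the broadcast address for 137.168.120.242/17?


Network: 137.168.0.0/17
Host bits = 15
Set all host bits to 1:
Broadcast: 137.168.127.255


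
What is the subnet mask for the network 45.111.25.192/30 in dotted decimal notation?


/30 means 30 network bits, 2 host bits
Binary: 11111111111111111111111111111100
Mask: 255.255.255.252


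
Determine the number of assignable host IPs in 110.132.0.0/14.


Host bits = 32 - 14 = 18
Total addresses = 2^18 = 262144
Usable = total - 2 (network and broadcast)
Usable hosts: 262142


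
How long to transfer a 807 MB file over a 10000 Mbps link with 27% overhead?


Effective throughput = 10000 * (1 - 27/100) = 7300 Mbps
File size in Mb = 807 * 8 = 6456 Mb
Time = 6456 / 7300
Time = 0.8844 seconds


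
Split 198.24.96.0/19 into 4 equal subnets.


New prefix = 19 + 2 = 21
Each subnet has 2048 addresses
  198.24.96.0/21
  198.24.104.0/21
  198.24.112.0/21
  198.24.120.0/21
Subnets: 198.24.96.0/21, 198.24.104.0/21, 198.24.112.0/21, 198.24.120.0/21


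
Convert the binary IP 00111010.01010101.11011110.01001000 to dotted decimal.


00111010 = 58
01010101 = 85
11011110 = 222
01001000 = 72
IP: 58.85.222.72


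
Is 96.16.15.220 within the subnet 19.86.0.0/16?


Subnet network: 19.86.0.0
Test IP AND mask: 96.16.0.0
No, 96.16.15.220 is not in 19.86.0.0/16


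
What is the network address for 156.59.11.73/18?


IP:   10011100.00111011.00001011.01001001
Mask: 11111111.11111111.11000000.00000000
AND operation:
Net:  10011100.00111011.00000000.00000000
Network: 156.59.0.0/18


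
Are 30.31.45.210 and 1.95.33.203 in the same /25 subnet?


Mask: 255.255.255.128
30.31.45.210 AND mask = 30.31.45.128
1.95.33.203 AND mask = 1.95.33.128
No, different subnets (30.31.45.128 vs 1.95.33.128)


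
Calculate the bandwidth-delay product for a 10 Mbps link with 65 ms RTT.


BDP = bandwidth * RTT
= 10 Mbps * 65 ms
= 10 * 1e6 * 65 / 1000 bits
= 650000 bits
= 81250 bytes
= 79.3457 KB
BDP = 650000 bits (81250 bytes)


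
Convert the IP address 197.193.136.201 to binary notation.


197 = 11000101
193 = 11000001
136 = 10001000
201 = 11001001
Binary: 11000101.11000001.10001000.11001001


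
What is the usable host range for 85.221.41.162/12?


Network: 85.208.0.0
Broadcast: 85.223.255.255
First usable = network + 1
Last usable = broadcast - 1
Range: 85.208.0.1 to 85.223.255.254


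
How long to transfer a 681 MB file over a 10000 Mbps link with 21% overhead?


Effective throughput = 10000 * (1 - 21/100) = 7900 Mbps
File size in Mb = 681 * 8 = 5448 Mb
Time = 5448 / 7900
Time = 0.6896 seconds


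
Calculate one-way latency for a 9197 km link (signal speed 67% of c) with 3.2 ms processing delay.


Speed = 0.67 * 3e5 km/s = 201000 km/s
Propagation delay = 9197 / 201000 = 0.0458 s = 45.7562 ms
Processing delay = 3.2 ms
Total one-way latency = 48.9562 ms


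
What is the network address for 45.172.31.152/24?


IP:   00101101.10101100.00011111.10011000
Mask: 11111111.11111111.11111111.00000000
AND operation:
Net:  00101101.10101100.00011111.00000000
Network: 45.172.31.0/24


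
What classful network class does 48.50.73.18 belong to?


First octet: 48
Binary: 00110000
0xxxxxxx -> Class A (1-126)
Class A, default mask 255.0.0.0 (/8)


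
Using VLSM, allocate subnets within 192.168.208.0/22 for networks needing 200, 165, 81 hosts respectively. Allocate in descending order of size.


200 hosts -> /24 (254 usable): 192.168.208.0/24
165 hosts -> /24 (254 usable): 192.168.209.0/24
81 hosts -> /25 (126 usable): 192.168.210.0/25
Allocation: 192.168.208.0/24 (200 hosts, 254 usable); 192.168.209.0/24 (165 hosts, 254 usable); 192.168.210.0/25 (81 hosts, 126 usable)


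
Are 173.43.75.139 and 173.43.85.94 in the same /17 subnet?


Mask: 255.255.128.0
173.43.75.139 AND mask = 173.43.0.0
173.43.85.94 AND mask = 173.43.0.0
Yes, same subnet (173.43.0.0)


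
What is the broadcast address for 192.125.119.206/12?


Network: 192.112.0.0/12
Host bits = 20
Set all host bits to 1:
Broadcast: 192.127.255.255


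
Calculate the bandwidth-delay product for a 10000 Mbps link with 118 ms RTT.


BDP = bandwidth * RTT
= 10000 Mbps * 118 ms
= 10000 * 1e6 * 118 / 1000 bits
= 1180000000 bits
= 147500000 bytes
= 144042.9688 KB
BDP = 1180000000 bits (147500000 bytes)


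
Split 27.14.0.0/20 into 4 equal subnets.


New prefix = 20 + 2 = 22
Each subnet has 1024 addresses
  27.14.0.0/22
  27.14.4.0/22
  27.14.8.0/22
  27.14.12.0/22
Subnets: 27.14.0.0/22, 27.14.4.0/22, 27.14.8.0/22, 27.14.12.0/22


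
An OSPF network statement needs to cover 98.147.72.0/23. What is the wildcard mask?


Subnet mask: 255.255.254.0
Wildcard = 255.255.255.255 - subnet mask
255 - 255 = 0
255 - 255 = 0
255 - 254 = 1
255 - 0 = 255
Wildcard: 0.0.1.255


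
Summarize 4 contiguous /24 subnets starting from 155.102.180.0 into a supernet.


Original prefix: /24
Number of subnets: 4 = 2^2
New prefix = 24 - 2 = 22
Supernet: 155.102.180.0/22


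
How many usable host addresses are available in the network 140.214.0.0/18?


Host bits = 32 - 18 = 14
Total addresses = 2^14 = 16384
Usable = total - 2 (network and broadcast)
Usable hosts: 16382


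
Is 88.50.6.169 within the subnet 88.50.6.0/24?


Subnet network: 88.50.6.0
Test IP AND mask: 88.50.6.0
Yes, 88.50.6.169 is in 88.50.6.0/24


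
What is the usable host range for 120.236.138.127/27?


Network: 120.236.138.96
Broadcast: 120.236.138.127
First usable = network + 1
Last usable = broadcast - 1
Range: 120.236.138.97 to 120.236.138.126


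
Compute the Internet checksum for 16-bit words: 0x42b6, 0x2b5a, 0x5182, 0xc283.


Sum all words (with carry folding):
+ 0x42b6 = 0x42b6
+ 0x2b5a = 0x6e10
+ 0x5182 = 0xbf92
+ 0xc283 = 0x8216
One's complement: ~0x8216
Checksum = 0x7de9


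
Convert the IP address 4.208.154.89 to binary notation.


4 = 00000100
208 = 11010000
154 = 10011010
89 = 01011001
Binary: 00000100.11010000.10011010.01011001


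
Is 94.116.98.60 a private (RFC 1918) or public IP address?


RFC 1918 private ranges:
  10.0.0.0/8 (10.0.0.0 - 10.255.255.255)
  172.16.0.0/12 (172.16.0.0 - 172.31.255.255)
  192.168.0.0/16 (192.168.0.0 - 192.168.255.255)
Public (not in any RFC 1918 range)


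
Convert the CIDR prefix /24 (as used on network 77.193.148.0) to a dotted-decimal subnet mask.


/24 means 24 network bits, 8 host bits
Binary: 11111111111111111111111100000000
Mask: 255.255.255.0


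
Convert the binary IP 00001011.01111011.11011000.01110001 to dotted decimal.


00001011 = 11
01111011 = 123
11011000 = 216
01110001 = 113
IP: 11.123.216.113


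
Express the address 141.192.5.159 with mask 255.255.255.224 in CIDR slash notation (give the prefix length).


Binary: 11111111.11111111.11111111.11100000
Count leading 1s
Prefix: /27


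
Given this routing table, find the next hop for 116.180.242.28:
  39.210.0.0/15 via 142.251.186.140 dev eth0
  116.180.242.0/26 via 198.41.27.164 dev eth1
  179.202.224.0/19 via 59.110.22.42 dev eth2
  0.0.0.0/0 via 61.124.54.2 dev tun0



Longest prefix match for 116.180.242.28:
  /15 39.210.0.0: no
  /26 116.180.242.0: MATCH
  /19 179.202.224.0: no
  /0 0.0.0.0: MATCH
Selected: next-hop 198.41.27.164 via eth1 (matched /26)


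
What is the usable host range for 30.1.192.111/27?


Network: 30.1.192.96
Broadcast: 30.1.192.127
First usable = network + 1
Last usable = broadcast - 1
Range: 30.1.192.97 to 30.1.192.126


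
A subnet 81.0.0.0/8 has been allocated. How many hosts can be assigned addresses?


Host bits = 32 - 8 = 24
Total addresses = 2^24 = 16777216
Usable = total - 2 (network and broadcast)
Usable hosts: 16777214


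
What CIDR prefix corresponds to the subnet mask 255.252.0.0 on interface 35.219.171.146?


Binary: 11111111.11111100.00000000.00000000
Count leading 1s
Prefix: /14


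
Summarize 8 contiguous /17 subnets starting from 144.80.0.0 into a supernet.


Original prefix: /17
Number of subnets: 8 = 2^3
New prefix = 17 - 3 = 14
Supernet: 144.80.0.0/14


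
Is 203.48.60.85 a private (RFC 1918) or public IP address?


RFC 1918 private ranges:
  10.0.0.0/8 (10.0.0.0 - 10.255.255.255)
  172.16.0.0/12 (172.16.0.0 - 172.31.255.255)
  192.168.0.0/16 (192.168.0.0 - 192.168.255.255)
Public (not in any RFC 1918 range)


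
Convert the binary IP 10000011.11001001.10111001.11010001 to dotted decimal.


10000011 = 131
11001001 = 201
10111001 = 185
11010001 = 209
IP: 131.201.185.209


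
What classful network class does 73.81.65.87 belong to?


First octet: 73
Binary: 01001001
0xxxxxxx -> Class A (1-126)
Class A, default mask 255.0.0.0 (/8)


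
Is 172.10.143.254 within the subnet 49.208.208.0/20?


Subnet network: 49.208.208.0
Test IP AND mask: 172.10.128.0
No, 172.10.143.254 is not in 49.208.208.0/20


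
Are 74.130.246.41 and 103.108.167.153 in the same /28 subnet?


Mask: 255.255.255.240
74.130.246.41 AND mask = 74.130.246.32
103.108.167.153 AND mask = 103.108.167.144
No, different subnets (74.130.246.32 vs 103.108.167.144)


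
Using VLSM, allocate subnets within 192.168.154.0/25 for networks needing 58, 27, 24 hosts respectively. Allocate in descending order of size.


58 hosts -> /26 (62 usable): 192.168.154.0/26
27 hosts -> /27 (30 usable): 192.168.154.64/27
24 hosts -> /27 (30 usable): 192.168.154.96/27
Allocation: 192.168.154.0/26 (58 hosts, 62 usable); 192.168.154.64/27 (27 hosts, 30 usable); 192.168.154.96/27 (24 hosts, 30 usable)


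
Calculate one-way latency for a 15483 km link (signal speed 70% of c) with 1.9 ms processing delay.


Speed = 0.7 * 3e5 km/s = 210000 km/s
Propagation delay = 15483 / 210000 = 0.0737 s = 73.7286 ms
Processing delay = 1.9 ms
Total one-way latency = 75.6286 ms


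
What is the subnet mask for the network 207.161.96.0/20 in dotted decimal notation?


/20 means 20 network bits, 12 host bits
Binary: 11111111111111111111000000000000
Mask: 255.255.240.0


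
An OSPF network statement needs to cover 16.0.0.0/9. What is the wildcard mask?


Subnet mask: 255.128.0.0
Wildcard = 255.255.255.255 - subnet mask
255 - 255 = 0
255 - 128 = 127
255 - 0 = 255
255 - 0 = 255
Wildcard: 0.127.255.255


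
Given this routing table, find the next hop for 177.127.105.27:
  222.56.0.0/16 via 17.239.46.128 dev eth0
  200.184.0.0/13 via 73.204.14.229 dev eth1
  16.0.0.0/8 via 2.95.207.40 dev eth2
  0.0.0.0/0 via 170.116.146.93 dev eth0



Longest prefix match for 177.127.105.27:
  /16 222.56.0.0: no
  /13 200.184.0.0: no
  /8 16.0.0.0: no
  /0 0.0.0.0: MATCH
Selected: next-hop 170.116.146.93 via eth0 (matched /0)


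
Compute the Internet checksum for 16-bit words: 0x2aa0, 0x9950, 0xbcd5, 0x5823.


Sum all words (with carry folding):
+ 0x2aa0 = 0x2aa0
+ 0x9950 = 0xc3f0
+ 0xbcd5 = 0x80c6
+ 0x5823 = 0xd8e9
One's complement: ~0xd8e9
Checksum = 0x2716


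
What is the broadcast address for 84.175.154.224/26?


Network: 84.175.154.192/26
Host bits = 6
Set all host bits to 1:
Broadcast: 84.175.154.255


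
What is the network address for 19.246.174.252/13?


IP:   00010011.11110110.10101110.11111100
Mask: 11111111.11111000.00000000.00000000
AND operation:
Net:  00010011.11110000.00000000.00000000
Network: 19.240.0.0/13


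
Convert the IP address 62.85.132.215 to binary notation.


62 = 00111110
85 = 01010101
132 = 10000100
215 = 11010111
Binary: 00111110.01010101.10000100.11010111


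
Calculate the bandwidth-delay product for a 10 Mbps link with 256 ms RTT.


BDP = bandwidth * RTT
= 10 Mbps * 256 ms
= 10 * 1e6 * 256 / 1000 bits
= 2560000 bits
= 320000 bytes
= 312.5 KB
BDP = 2560000 bits (320000 bytes)


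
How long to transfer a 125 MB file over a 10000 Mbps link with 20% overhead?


Effective throughput = 10000 * (1 - 20/100) = 8000 Mbps
File size in Mb = 125 * 8 = 1000 Mb
Time = 1000 / 8000
Time = 0.125 seconds


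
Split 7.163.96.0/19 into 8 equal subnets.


New prefix = 19 + 3 = 22
Each subnet has 1024 addresses
  7.163.96.0/22
  7.163.100.0/22
  7.163.104.0/22
  7.163.108.0/22
  7.163.112.0/22
  7.163.116.0/22
  7.163.120.0/22
  7.163.124.0/22
Subnets: 7.163.96.0/22, 7.163.100.0/22, 7.163.104.0/22, 7.163.108.0/22, 7.163.112.0/22, 7.163.116.0/22, 7.163.120.0/22, 7.163.124.0/22


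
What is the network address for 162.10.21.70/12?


IP:   10100010.00001010.00010101.01000110
Mask: 11111111.11110000.00000000.00000000
AND operation:
Net:  10100010.00000000.00000000.00000000
Network: 162.0.0.0/12


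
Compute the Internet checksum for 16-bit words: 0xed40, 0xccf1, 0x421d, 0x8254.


Sum all words (with carry folding):
+ 0xed40 = 0xed40
+ 0xccf1 = 0xba32
+ 0x421d = 0xfc4f
+ 0x8254 = 0x7ea4
One's complement: ~0x7ea4
Checksum = 0x815b


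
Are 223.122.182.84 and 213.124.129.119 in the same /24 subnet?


Mask: 255.255.255.0
223.122.182.84 AND mask = 223.122.182.0
213.124.129.119 AND mask = 213.124.129.0
No, different subnets (223.122.182.0 vs 213.124.129.0)


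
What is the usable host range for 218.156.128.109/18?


Network: 218.156.128.0
Broadcast: 218.156.191.255
First usable = network + 1
Last usable = broadcast - 1
Range: 218.156.128.1 to 218.156.191.254


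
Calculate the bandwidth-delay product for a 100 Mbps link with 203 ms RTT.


BDP = bandwidth * RTT
= 100 Mbps * 203 ms
= 100 * 1e6 * 203 / 1000 bits
= 20300000 bits
= 2537500 bytes
= 2478.0273 KB
BDP = 20300000 bits (2537500 bytes)


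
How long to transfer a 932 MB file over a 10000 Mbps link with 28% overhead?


Effective throughput = 10000 * (1 - 28/100) = 7200 Mbps
File size in Mb = 932 * 8 = 7456 Mb
Time = 7456 / 7200
Time = 1.0356 seconds


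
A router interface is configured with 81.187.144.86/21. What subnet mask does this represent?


/21 means 21 network bits, 11 host bits
Binary: 11111111111111111111100000000000
Mask: 255.255.248.0


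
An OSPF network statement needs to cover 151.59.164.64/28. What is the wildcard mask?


Subnet mask: 255.255.255.240
Wildcard = 255.255.255.255 - subnet mask
255 - 255 = 0
255 - 255 = 0
255 - 255 = 0
255 - 240 = 15
Wildcard: 0.0.0.15


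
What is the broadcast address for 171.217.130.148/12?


Network: 171.208.0.0/12
Host bits = 20
Set all host bits to 1:
Broadcast: 171.223.255.255


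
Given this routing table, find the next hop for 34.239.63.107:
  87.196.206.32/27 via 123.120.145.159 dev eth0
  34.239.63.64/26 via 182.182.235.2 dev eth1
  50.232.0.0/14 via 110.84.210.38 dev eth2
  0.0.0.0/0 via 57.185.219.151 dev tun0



Longest prefix match for 34.239.63.107:
  /27 87.196.206.32: no
  /26 34.239.63.64: MATCH
  /14 50.232.0.0: no
  /0 0.0.0.0: MATCH
Selected: next-hop 182.182.235.2 via eth1 (matched /26)


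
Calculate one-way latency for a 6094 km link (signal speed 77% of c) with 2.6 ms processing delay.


Speed = 0.77 * 3e5 km/s = 231000 km/s
Propagation delay = 6094 / 231000 = 0.0264 s = 26.381 ms
Processing delay = 2.6 ms
Total one-way latency = 28.981 ms


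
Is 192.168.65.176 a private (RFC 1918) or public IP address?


RFC 1918 private ranges:
  10.0.0.0/8 (10.0.0.0 - 10.255.255.255)
  172.16.0.0/12 (172.16.0.0 - 172.31.255.255)
  192.168.0.0/16 (192.168.0.0 - 192.168.255.255)
Private (in 192.168.0.0/16)


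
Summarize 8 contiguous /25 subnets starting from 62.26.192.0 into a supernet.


Original prefix: /25
Number of subnets: 8 = 2^3
New prefix = 25 - 3 = 22
Supernet: 62.26.192.0/22


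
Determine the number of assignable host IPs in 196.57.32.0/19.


Host bits = 32 - 19 = 13
Total addresses = 2^13 = 8192
Usable = total - 2 (network and broadcast)
Usable hosts: 8190


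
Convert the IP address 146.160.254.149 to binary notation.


146 = 10010010
160 = 10100000
254 = 11111110
149 = 10010101
Binary: 10010010.10100000.11111110.10010101


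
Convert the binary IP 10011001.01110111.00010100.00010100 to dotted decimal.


10011001 = 153
01110111 = 119
00010100 = 20
00010100 = 20
IP: 153.119.20.20


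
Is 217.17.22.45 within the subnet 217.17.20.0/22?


Subnet network: 217.17.20.0
Test IP AND mask: 217.17.20.0
Yes, 217.17.22.45 is in 217.17.20.0/22


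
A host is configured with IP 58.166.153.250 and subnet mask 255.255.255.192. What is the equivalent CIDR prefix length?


Binary: 11111111.11111111.11111111.11000000
Count leading 1s
Prefix: /26


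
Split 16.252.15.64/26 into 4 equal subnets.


New prefix = 26 + 2 = 28
Each subnet has 16 addresses
  16.252.15.64/28
  16.252.15.80/28
  16.252.15.96/28
  16.252.15.112/28
Subnets: 16.252.15.64/28, 16.252.15.80/28, 16.252.15.96/28, 16.252.15.112/28


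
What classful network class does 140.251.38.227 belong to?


First octet: 140
Binary: 10001100
10xxxxxx -> Class B (128-191)
Class B, default mask 255.255.0.0 (/16)


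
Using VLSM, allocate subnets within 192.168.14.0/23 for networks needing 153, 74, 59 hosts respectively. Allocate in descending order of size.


153 hosts -> /24 (254 usable): 192.168.14.0/24
74 hosts -> /25 (126 usable): 192.168.15.0/25
59 hosts -> /26 (62 usable): 192.168.15.128/26
Allocation: 192.168.14.0/24 (153 hosts, 254 usable); 192.168.15.0/25 (74 hosts, 126 usable); 192.168.15.128/26 (59 hosts, 62 usable)


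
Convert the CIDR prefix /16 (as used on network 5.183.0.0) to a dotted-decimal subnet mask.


/16 means 16 network bits, 16 host bits
Binary: 11111111111111110000000000000000
Mask: 255.255.0.0


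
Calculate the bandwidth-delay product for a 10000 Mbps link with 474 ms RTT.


BDP = bandwidth * RTT
= 10000 Mbps * 474 ms
= 10000 * 1e6 * 474 / 1000 bits
= 4740000000 bits
= 592500000 bytes
= 578613.2812 KB
BDP = 4740000000 bits (592500000 bytes)


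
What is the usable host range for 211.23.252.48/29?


Network: 211.23.252.48
Broadcast: 211.23.252.55
First usable = network + 1
Last usable = broadcast - 1
Range: 211.23.252.49 to 211.23.252.54


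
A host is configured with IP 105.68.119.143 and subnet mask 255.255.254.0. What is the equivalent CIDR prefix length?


Binary: 11111111.11111111.11111110.00000000
Count leading 1s
Prefix: /23


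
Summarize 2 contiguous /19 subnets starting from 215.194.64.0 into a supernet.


Original prefix: /19
Number of subnets: 2 = 2^1
New prefix = 19 - 1 = 18
Supernet: 215.194.64.0/18


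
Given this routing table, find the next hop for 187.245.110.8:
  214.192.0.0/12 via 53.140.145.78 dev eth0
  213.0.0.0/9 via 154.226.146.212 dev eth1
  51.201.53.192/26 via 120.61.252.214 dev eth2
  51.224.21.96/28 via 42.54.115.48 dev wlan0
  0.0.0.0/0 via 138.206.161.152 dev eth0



Longest prefix match for 187.245.110.8:
  /12 214.192.0.0: no
  /9 213.0.0.0: no
  /26 51.201.53.192: no
  /28 51.224.21.96: no
  /0 0.0.0.0: MATCH
Selected: next-hop 138.206.161.152 via eth0 (matched /0)


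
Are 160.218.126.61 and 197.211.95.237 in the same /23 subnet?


Mask: 255.255.254.0
160.218.126.61 AND mask = 160.218.126.0
197.211.95.237 AND mask = 197.211.94.0
No, different subnets (160.218.126.0 vs 197.211.94.0)


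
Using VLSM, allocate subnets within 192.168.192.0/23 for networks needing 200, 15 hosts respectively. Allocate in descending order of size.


200 hosts -> /24 (254 usable): 192.168.192.0/24
15 hosts -> /27 (30 usable): 192.168.193.0/27
Allocation: 192.168.192.0/24 (200 hosts, 254 usable); 192.168.193.0/27 (15 hosts, 30 usable)


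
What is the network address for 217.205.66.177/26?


IP:   11011001.11001101.01000010.10110001
Mask: 11111111.11111111.11111111.11000000
AND operation:
Net:  11011001.11001101.01000010.10000000
Network: 217.205.66.128/26


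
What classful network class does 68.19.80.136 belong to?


First octet: 68
Binary: 01000100
0xxxxxxx -> Class A (1-126)
Class A, default mask 255.0.0.0 (/8)


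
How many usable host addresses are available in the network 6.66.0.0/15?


Host bits = 32 - 15 = 17
Total addresses = 2^17 = 131072
Usable = total - 2 (network and broadcast)
Usable hosts: 131070


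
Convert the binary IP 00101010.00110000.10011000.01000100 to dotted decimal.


00101010 = 42
00110000 = 48
10011000 = 152
01000100 = 68
IP: 42.48.152.68


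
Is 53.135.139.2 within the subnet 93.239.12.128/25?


Subnet network: 93.239.12.128
Test IP AND mask: 53.135.139.0
No, 53.135.139.2 is not in 93.239.12.128/25


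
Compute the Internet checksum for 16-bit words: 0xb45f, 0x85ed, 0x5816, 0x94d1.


Sum all words (with carry folding):
+ 0xb45f = 0xb45f
+ 0x85ed = 0x3a4d
+ 0x5816 = 0x9263
+ 0x94d1 = 0x2735
One's complement: ~0x2735
Checksum = 0xd8ca


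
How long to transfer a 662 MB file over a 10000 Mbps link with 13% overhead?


Effective throughput = 10000 * (1 - 13/100) = 8700 Mbps
File size in Mb = 662 * 8 = 5296 Mb
Time = 5296 / 8700
Time = 0.6087 seconds


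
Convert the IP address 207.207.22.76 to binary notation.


207 = 11001111
207 = 11001111
22 = 00010110
76 = 01001100
Binary: 11001111.11001111.00010110.01001100


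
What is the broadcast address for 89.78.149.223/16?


Network: 89.78.0.0/16
Host bits = 16
Set all host bits to 1:
Broadcast: 89.78.255.255


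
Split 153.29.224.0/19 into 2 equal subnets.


New prefix = 19 + 1 = 20
Each subnet has 4096 addresses
  153.29.224.0/20
  153.29.240.0/20
Subnets: 153.29.224.0/20, 153.29.240.0/20


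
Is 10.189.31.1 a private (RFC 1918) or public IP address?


RFC 1918 private ranges:
  10.0.0.0/8 (10.0.0.0 - 10.255.255.255)
  172.16.0.0/12 (172.16.0.0 - 172.31.255.255)
  192.168.0.0/16 (192.168.0.0 - 192.168.255.255)
Private (in 10.0.0.0/8)


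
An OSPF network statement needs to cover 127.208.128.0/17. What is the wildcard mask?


Subnet mask: 255.255.128.0
Wildcard = 255.255.255.255 - subnet mask
255 - 255 = 0
255 - 255 = 0
255 - 128 = 127
255 - 0 = 255
Wildcard: 0.0.127.255


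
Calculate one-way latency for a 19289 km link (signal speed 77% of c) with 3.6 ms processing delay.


Speed = 0.77 * 3e5 km/s = 231000 km/s
Propagation delay = 19289 / 231000 = 0.0835 s = 83.5022 ms
Processing delay = 3.6 ms
Total one-way latency = 87.1022 ms


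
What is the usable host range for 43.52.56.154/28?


Network: 43.52.56.144
Broadcast: 43.52.56.159
First usable = network + 1
Last usable = broadcast - 1
Range: 43.52.56.145 to 43.52.56.158


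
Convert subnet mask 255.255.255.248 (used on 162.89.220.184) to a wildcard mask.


Subnet mask: 255.255.255.248
Wildcard = 255.255.255.255 - subnet mask
255 - 255 = 0
255 - 255 = 0
255 - 255 = 0
255 - 248 = 7
Wildcard: 0.0.0.7


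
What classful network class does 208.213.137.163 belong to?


First octet: 208
Binary: 11010000
110xxxxx -> Class C (192-223)
Class C, default mask 255.255.255.0 (/24)


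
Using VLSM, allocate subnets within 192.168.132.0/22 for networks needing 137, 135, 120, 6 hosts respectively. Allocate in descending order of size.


137 hosts -> /24 (254 usable): 192.168.132.0/24
135 hosts -> /24 (254 usable): 192.168.133.0/24
120 hosts -> /25 (126 usable): 192.168.134.0/25
6 hosts -> /29 (6 usable): 192.168.134.128/29
Allocation: 192.168.132.0/24 (137 hosts, 254 usable); 192.168.133.0/24 (135 hosts, 254 usable); 192.168.134.0/25 (120 hosts, 126 usable); 192.168.134.128/29 (6 hosts, 6 usable)


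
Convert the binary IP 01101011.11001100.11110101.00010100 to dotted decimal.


01101011 = 107
11001100 = 204
11110101 = 245
00010100 = 20
IP: 107.204.245.20


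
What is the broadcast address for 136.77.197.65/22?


Network: 136.77.196.0/22
Host bits = 10
Set all host bits to 1:
Broadcast: 136.77.199.255


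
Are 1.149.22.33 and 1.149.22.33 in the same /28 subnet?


Mask: 255.255.255.240
1.149.22.33 AND mask = 1.149.22.32
1.149.22.33 AND mask = 1.149.22.32
Yes, same subnet (1.149.22.32)


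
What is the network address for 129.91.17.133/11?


IP:   10000001.01011011.00010001.10000101
Mask: 11111111.11100000.00000000.00000000
AND operation:
Net:  10000001.01000000.00000000.00000000
Network: 129.64.0.0/11


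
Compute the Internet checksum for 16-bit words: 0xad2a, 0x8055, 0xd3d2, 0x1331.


Sum all words (with carry folding):
+ 0xad2a = 0xad2a
+ 0x8055 = 0x2d80
+ 0xd3d2 = 0x0153
+ 0x1331 = 0x1484
One's complement: ~0x1484
Checksum = 0xeb7b


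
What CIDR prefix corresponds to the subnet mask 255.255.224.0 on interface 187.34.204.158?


Binary: 11111111.11111111.11100000.00000000
Count leading 1s
Prefix: /19


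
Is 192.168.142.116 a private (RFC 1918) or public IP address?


RFC 1918 private ranges:
  10.0.0.0/8 (10.0.0.0 - 10.255.255.255)
  172.16.0.0/12 (172.16.0.0 - 172.31.255.255)
  192.168.0.0/16 (192.168.0.0 - 192.168.255.255)
Private (in 192.168.0.0/16)


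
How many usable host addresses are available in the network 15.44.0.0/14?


Host bits = 32 - 14 = 18
Total addresses = 2^18 = 262144
Usable = total - 2 (network and broadcast)
Usable hosts: 262142


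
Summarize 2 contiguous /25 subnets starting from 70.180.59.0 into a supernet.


Original prefix: /25
Number of subnets: 2 = 2^1
New prefix = 25 - 1 = 24
Supernet: 70.180.59.0/24


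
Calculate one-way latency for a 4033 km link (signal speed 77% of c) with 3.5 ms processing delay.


Speed = 0.77 * 3e5 km/s = 231000 km/s
Propagation delay = 4033 / 231000 = 0.0175 s = 17.4589 ms
Processing delay = 3.5 ms
Total one-way latency = 20.9589 ms


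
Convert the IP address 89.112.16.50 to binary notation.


89 = 01011001
112 = 01110000
16 = 00010000
50 = 00110010
Binary: 01011001.01110000.00010000.00110010


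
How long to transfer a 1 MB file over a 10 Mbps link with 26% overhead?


Effective throughput = 10 * (1 - 26/100) = 7.4 Mbps
File size in Mb = 1 * 8 = 8 Mb
Time = 8 / 7.4
Time = 1.0811 seconds


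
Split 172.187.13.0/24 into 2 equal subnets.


New prefix = 24 + 1 = 25
Each subnet has 128 addresses
  172.187.13.0/25
  172.187.13.128/25
Subnets: 172.187.13.0/25, 172.187.13.128/25


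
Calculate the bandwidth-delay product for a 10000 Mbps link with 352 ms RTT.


BDP = bandwidth * RTT
= 10000 Mbps * 352 ms
= 10000 * 1e6 * 352 / 1000 bits
= 3520000000 bits
= 440000000 bytes
= 429687.5 KB
BDP = 3520000000 bits (440000000 bytes)


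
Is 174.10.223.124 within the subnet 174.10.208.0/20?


Subnet network: 174.10.208.0
Test IP AND mask: 174.10.208.0
Yes, 174.10.223.124 is in 174.10.208.0/20


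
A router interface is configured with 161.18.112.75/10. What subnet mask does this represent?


/10 means 10 network bits, 22 host bits
Binary: 11111111110000000000000000000000
Mask: 255.192.0.0


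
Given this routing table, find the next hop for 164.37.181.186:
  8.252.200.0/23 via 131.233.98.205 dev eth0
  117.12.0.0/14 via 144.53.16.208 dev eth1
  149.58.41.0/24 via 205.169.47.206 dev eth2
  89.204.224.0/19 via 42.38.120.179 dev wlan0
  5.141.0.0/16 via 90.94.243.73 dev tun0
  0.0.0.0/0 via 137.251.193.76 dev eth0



Longest prefix match for 164.37.181.186:
  /23 8.252.200.0: no
  /14 117.12.0.0: no
  /24 149.58.41.0: no
  /19 89.204.224.0: no
  /16 5.141.0.0: no
  /0 0.0.0.0: MATCH
Selected: next-hop 137.251.193.76 via eth0 (matched /0)


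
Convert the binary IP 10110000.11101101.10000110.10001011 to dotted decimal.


10110000 = 176
11101101 = 237
10000110 = 134
10001011 = 139
IP: 176.237.134.139


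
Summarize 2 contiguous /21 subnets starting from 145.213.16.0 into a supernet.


Original prefix: /21
Number of subnets: 2 = 2^1
New prefix = 21 - 1 = 20
Supernet: 145.213.16.0/20


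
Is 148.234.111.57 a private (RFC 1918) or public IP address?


RFC 1918 private ranges:
  10.0.0.0/8 (10.0.0.0 - 10.255.255.255)
  172.16.0.0/12 (172.16.0.0 - 172.31.255.255)
  192.168.0.0/16 (192.168.0.0 - 192.168.255.255)
Public (not in any RFC 1918 range)


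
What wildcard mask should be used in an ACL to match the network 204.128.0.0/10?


Subnet mask: 255.192.0.0
Wildcard = 255.255.255.255 - subnet mask
255 - 255 = 0
255 - 192 = 63
255 - 0 = 255
255 - 0 = 255
Wildcard: 0.63.255.255


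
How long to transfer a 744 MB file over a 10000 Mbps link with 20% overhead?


Effective throughput = 10000 * (1 - 20/100) = 8000 Mbps
File size in Mb = 744 * 8 = 5952 Mb
Time = 5952 / 8000
Time = 0.744 seconds


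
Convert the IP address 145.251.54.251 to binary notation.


145 = 10010001
251 = 11111011
54 = 00110110
251 = 11111011
Binary: 10010001.11111011.00110110.11111011


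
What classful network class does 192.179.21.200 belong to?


First octet: 192
Binary: 11000000
110xxxxx -> Class C (192-223)
Class C, default mask 255.255.255.0 (/24)


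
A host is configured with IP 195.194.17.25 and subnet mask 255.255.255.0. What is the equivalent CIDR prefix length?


Binary: 11111111.11111111.11111111.00000000
Count leading 1s
Prefix: /24


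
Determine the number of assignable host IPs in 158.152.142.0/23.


Host bits = 32 - 23 = 9
Total addresses = 2^9 = 512
Usable = total - 2 (network and broadcast)
Usable hosts: 510


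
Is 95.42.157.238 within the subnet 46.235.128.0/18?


Subnet network: 46.235.128.0
Test IP AND mask: 95.42.128.0
No, 95.42.157.238 is not in 46.235.128.0/18


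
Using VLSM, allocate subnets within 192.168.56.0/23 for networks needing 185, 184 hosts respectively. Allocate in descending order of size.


185 hosts -> /24 (254 usable): 192.168.56.0/24
184 hosts -> /24 (254 usable): 192.168.57.0/24
Allocation: 192.168.56.0/24 (185 hosts, 254 usable); 192.168.57.0/24 (184 hosts, 254 usable)


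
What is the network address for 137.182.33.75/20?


IP:   10001001.10110110.00100001.01001011
Mask: 11111111.11111111.11110000.00000000
AND operation:
Net:  10001001.10110110.00100000.00000000
Network: 137.182.32.0/20


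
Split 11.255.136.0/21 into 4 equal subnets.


New prefix = 21 + 2 = 23
Each subnet has 512 addresses
  11.255.136.0/23
  11.255.138.0/23
  11.255.140.0/23
  11.255.142.0/23
Subnets: 11.255.136.0/23, 11.255.138.0/23, 11.255.140.0/23, 11.255.142.0/23


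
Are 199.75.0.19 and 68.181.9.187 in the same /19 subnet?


Mask: 255.255.224.0
199.75.0.19 AND mask = 199.75.0.0
68.181.9.187 AND mask = 68.181.0.0
No, different subnets (199.75.0.0 vs 68.181.0.0)


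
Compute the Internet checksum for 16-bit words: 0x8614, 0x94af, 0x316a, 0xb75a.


Sum all words (with carry folding):
+ 0x8614 = 0x8614
+ 0x94af = 0x1ac4
+ 0x316a = 0x4c2e
+ 0xb75a = 0x0389
One's complement: ~0x0389
Checksum = 0xfc76


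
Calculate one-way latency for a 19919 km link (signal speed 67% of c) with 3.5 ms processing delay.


Speed = 0.67 * 3e5 km/s = 201000 km/s
Propagation delay = 19919 / 201000 = 0.0991 s = 99.0995 ms
Processing delay = 3.5 ms
Total one-way latency = 102.5995 ms


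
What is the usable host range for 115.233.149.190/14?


Network: 115.232.0.0
Broadcast: 115.235.255.255
First usable = network + 1
Last usable = broadcast - 1
Range: 115.232.0.1 to 115.235.255.254


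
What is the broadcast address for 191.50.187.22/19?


Network: 191.50.160.0/19
Host bits = 13
Set all host bits to 1:
Broadcast: 191.50.191.255


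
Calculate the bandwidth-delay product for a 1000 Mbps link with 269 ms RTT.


BDP = bandwidth * RTT
= 1000 Mbps * 269 ms
= 1000 * 1e6 * 269 / 1000 bits
= 269000000 bits
= 33625000 bytes
= 32836.9141 KB
BDP = 269000000 bits (33625000 bytes)


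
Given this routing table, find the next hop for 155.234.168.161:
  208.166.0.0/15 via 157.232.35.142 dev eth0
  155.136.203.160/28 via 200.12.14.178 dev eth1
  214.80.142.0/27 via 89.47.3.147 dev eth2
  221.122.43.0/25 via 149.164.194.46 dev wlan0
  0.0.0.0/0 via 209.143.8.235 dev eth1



Longest prefix match for 155.234.168.161:
  /15 208.166.0.0: no
  /28 155.136.203.160: no
  /27 214.80.142.0: no
  /25 221.122.43.0: no
  /0 0.0.0.0: MATCH
Selected: next-hop 209.143.8.235 via eth1 (matched /0)


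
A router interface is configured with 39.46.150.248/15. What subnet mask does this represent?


/15 means 15 network bits, 17 host bits
Binary: 11111111111111100000000000000000
Mask: 255.254.0.0


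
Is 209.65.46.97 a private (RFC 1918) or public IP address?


RFC 1918 private ranges:
  10.0.0.0/8 (10.0.0.0 - 10.255.255.255)
  172.16.0.0/12 (172.16.0.0 - 172.31.255.255)
  192.168.0.0/16 (192.168.0.0 - 192.168.255.255)
Public (not in any RFC 1918 range)


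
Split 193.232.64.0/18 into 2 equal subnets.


New prefix = 18 + 1 = 19
Each subnet has 8192 addresses
  193.232.64.0/19
  193.232.96.0/19
Subnets: 193.232.64.0/19, 193.232.96.0/19


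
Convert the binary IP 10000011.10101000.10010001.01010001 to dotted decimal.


10000011 = 131
10101000 = 168
10010001 = 145
01010001 = 81
IP: 131.168.145.81


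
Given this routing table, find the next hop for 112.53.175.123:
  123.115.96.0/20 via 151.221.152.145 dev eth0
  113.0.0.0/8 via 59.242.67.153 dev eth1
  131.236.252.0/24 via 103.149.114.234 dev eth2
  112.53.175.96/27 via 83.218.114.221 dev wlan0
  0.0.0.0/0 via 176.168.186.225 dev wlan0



Longest prefix match for 112.53.175.123:
  /20 123.115.96.0: no
  /8 113.0.0.0: no
  /24 131.236.252.0: no
  /27 112.53.175.96: MATCH
  /0 0.0.0.0: MATCH
Selected: next-hop 83.218.114.221 via wlan0 (matched /27)
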